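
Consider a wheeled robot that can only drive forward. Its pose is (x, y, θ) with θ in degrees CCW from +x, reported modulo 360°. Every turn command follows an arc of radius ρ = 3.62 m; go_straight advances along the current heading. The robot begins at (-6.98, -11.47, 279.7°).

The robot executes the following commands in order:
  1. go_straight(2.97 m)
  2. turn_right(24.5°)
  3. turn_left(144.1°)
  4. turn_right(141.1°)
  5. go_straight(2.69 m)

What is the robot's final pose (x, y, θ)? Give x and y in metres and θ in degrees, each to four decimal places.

(4.5311, -25.8329, 258.2000°)

set_pose: (x, y, θ) = (-6.9800, -11.4700, 279.7000°), ρ = 3.62
go_straight(2.97): x += 2.97·cos θ, y += 2.97·sin θ → (-6.4796, -14.3975, 279.7000°)
turn_right(24.5°): centre at ρ to the right, rotate −24.5° → (-6.5479, -15.9322, 255.2000°)
turn_left(144.1°): centre at ρ to the left, rotate +144.1° → (-0.7552, -19.6582, 399.3000° ≡ 39.3000°)
turn_right(141.1°): centre at ρ to the right, rotate −141.1° → (5.0811, -23.1998, -101.8000° ≡ 258.2000°)
go_straight(2.69): x += 2.69·cos θ, y += 2.69·sin θ → (4.5311, -25.8329, 258.2000°)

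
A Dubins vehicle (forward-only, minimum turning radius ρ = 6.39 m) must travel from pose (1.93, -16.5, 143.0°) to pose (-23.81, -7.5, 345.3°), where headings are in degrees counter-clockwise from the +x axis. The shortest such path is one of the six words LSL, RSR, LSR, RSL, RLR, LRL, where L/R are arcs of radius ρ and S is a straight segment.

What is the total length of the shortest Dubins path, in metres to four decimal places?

49.8727 m

Let ψ = atan2(Δy, Δx) = atan2(9.00, -25.74) = 160.7278° be the start→goal bearing.
Normalize: d = |goal − start| / ρ = 27.268069/6.39 = 4.267303, α = (θ_start − ψ) mod 360° = 342.2722° = 5.973777 rad, β = (θ_goal − ψ) mod 360° = 184.5722° = 3.221393 rad.
Common terms: sin α = -0.304495, cos α = 0.952514, sin β = -0.079715, cos β = -0.996818, cos(α−β) = -0.925210, d² = 18.209879. Work in radians in the unit-radius frame; every candidate has L = ρ·(t + p + q).
LSL: p² = 2 + d² − 2cos(α−β) + 2d(sin α − sin β) = 20.141889; p = √p² = 4.487972; φ = atan2(cos β − cos α, d + sin α − sin β) = -0.449312 rad; t = (φ − α) mod 2π = 6.143282 rad, q = (β − φ) mod 2π = 3.670704 rad → L = 6.39·(6.143282 + 4.487972 + 3.670704) = 6.39·14.301958 = 91.389511 m
RSR: p² = 2 + d² − 2cos(α−β) + 2d(sin β − sin α) = 23.978708; p = √p² = 4.896806; φ = atan2(cos α − cos β, d − sin α + sin β) = 0.409425 rad; t = (α − φ) mod 2π = 5.564351 rad, q = (φ − β) mod 2π = 3.471218 rad → L = 6.39·(5.564351 + 4.896806 + 3.471218) = 6.39·13.932375 = 89.027879 m
LSR: p² = d² − 2 + 2cos(α−β) + 2d(sin α + sin β) = 11.080374; p = √p² = 3.328720; φ = atan2(−cos α − cos β, d + sin α + sin β) − atan2(−2, p) = 0.552440 rad; t = (φ − α) mod 2π = 0.861848 rad, q = (φ − β) mod 2π = 3.614232 rad → L = 6.39·(0.861848 + 3.328720 + 3.614232) = 6.39·7.804800 = 49.872673 m
RSL: p² = d² − 2 + 2cos(α−β) − 2d(sin α + sin β) = 17.638545; p = √p² = 4.199827; φ = atan2(cos α + cos β, d − sin α − sin β) − atan2(2, p) = -0.453960 rad; t = (α − φ) mod 2π = 0.144551 rad, q = (β − φ) mod 2π = 3.675352 rad → L = 6.39·(0.144551 + 4.199827 + 3.675352) = 6.39·8.019730 = 51.246074 m
RLR: c = (6 − d² + 2cos(α−β) + 2d(sin α − sin β))/8 = -1.997339, |c| > 1 → infeasible
LRL: c = (6 − d² + 2cos(α−β) − 2d(sin α − sin β))/8 = -1.517736, |c| > 1 → infeasible
Shortest: LSR with L = 49.872673 m ≈ 49.8727 m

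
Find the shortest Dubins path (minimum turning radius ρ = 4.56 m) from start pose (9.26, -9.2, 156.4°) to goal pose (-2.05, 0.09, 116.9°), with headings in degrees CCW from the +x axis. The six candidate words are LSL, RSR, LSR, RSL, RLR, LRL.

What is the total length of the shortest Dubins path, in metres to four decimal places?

14.7074 m

Let ψ = atan2(Δy, Δx) = atan2(9.29, -11.31) = 140.6004° be the start→goal bearing.
Normalize: d = |goal − start| / ρ = 14.636263/4.56 = 3.209707, α = (θ_start − ψ) mod 360° = 15.7996° = 0.275755 rad, β = (θ_goal − ψ) mod 360° = 336.2996° = 5.869535 rad.
Common terms: sin α = 0.272273, cos α = 0.962220, sin β = -0.401954, cos β = 0.915660, cos(α−β) = 0.771625, d² = 10.302218. Work in radians in the unit-radius frame; every candidate has L = ρ·(t + p + q).
LSL: p² = 2 + d² − 2cos(α−β) + 2d(sin α − sin β) = 15.087115; p = √p² = 3.884214; φ = atan2(cos β − cos α, d + sin α − sin β) = -0.011987 rad; t = (φ − α) mod 2π = 5.995443 rad, q = (β − φ) mod 2π = 5.881522 rad → L = 4.56·(5.995443 + 3.884214 + 5.881522) = 4.56·15.761179 = 71.870977 m
RSR: p² = 2 + d² − 2cos(α−β) + 2d(sin β − sin α) = 6.430822; p = √p² = 2.535907; φ = atan2(cos α − cos β, d − sin α + sin β) = 0.018361 rad; t = (α − φ) mod 2π = 0.257393 rad, q = (φ − β) mod 2π = 0.432012 rad → L = 4.56·(0.257393 + 2.535907 + 0.432012) = 4.56·3.225312 = 14.707421 m
LSR: p² = d² − 2 + 2cos(α−β) + 2d(sin α + sin β) = 9.012989; p = √p² = 3.002164; φ = atan2(−cos α − cos β, d + sin α + sin β) − atan2(−2, p) = 0.040151 rad; t = (φ − α) mod 2π = 6.047582 rad, q = (φ − β) mod 2π = 0.453802 rad → L = 4.56·(6.047582 + 3.002164 + 0.453802) = 4.56·9.503548 = 43.336178 m
RSL: p² = d² − 2 + 2cos(α−β) − 2d(sin α + sin β) = 10.677945; p = √p² = 3.267712; φ = atan2(cos α + cos β, d − sin α − sin β) − atan2(2, p) = -0.036962 rad; t = (α − φ) mod 2π = 0.312717 rad, q = (β − φ) mod 2π = 5.906497 rad → L = 4.56·(0.312717 + 3.267712 + 5.906497) = 4.56·9.486927 = 43.260385 m
RLR: c = (6 − d² + 2cos(α−β) + 2d(sin α − sin β))/8 = 0.196147; p = 2π − arccos c = 4.909816 rad; φ = atan2(cos α − cos β, d − sin α + sin β) = 0.018361 rad; t = (α − φ + p/2) mod 2π = 2.712301 rad, q = (α − β − t + p) mod 2π = 2.886920 rad → L = 4.56·(2.712301 + 4.909816 + 2.886920) = 4.56·10.509037 = 47.921211 m
LRL: c = (6 − d² + 2cos(α−β) − 2d(sin α − sin β))/8 = -0.885889; p = 2π − arccos c = 3.623981 rad; φ = atan2(cos β − cos α, d + sin α − sin β) = -0.011987 rad; t = (φ − α + p/2) mod 2π = 1.524249 rad, q = (β − α − t + p) mod 2π = 1.410328 rad → L = 4.56·(1.524249 + 3.623981 + 1.410328) = 4.56·6.558557 = 29.907022 m
Shortest: RSR with L = 14.707421 m ≈ 14.7074 m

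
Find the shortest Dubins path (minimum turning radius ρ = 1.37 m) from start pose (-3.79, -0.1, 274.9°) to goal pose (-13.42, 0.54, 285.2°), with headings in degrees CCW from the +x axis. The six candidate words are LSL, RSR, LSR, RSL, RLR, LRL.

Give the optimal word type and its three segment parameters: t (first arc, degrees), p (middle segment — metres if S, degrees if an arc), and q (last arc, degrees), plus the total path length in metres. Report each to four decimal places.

Let ψ = atan2(Δy, Δx) = atan2(0.64, -9.63) = 176.1978° be the start→goal bearing.
Normalize: d = |goal − start| / ρ = 9.651243/1.37 = 7.044703, α = (θ_start − ψ) mod 360° = 98.7022° = 1.722679 rad, β = (θ_goal − ψ) mod 360° = 109.0022° = 1.902448 rad.
Common terms: sin α = 0.988488, cos α = -0.151299, sin β = 0.945506, cos β = -0.325605, cos(α−β) = 0.983885, d² = 49.627844. Work in radians in the unit-radius frame; every candidate has L = ρ·(t + p + q).
LSL: p² = 2 + d² − 2cos(α−β) + 2d(sin α − sin β) = 50.265666; p = √p² = 7.089828; φ = atan2(cos β − cos α, d + sin α − sin β) = -0.024588 rad; t = (φ − α) mod 2π = 4.535919 rad, q = (β − φ) mod 2π = 1.927036 rad → L = 1.37·(4.535919 + 7.089828 + 1.927036) = 1.37·13.552783 = 18.567312 m
RSR: p² = 2 + d² − 2cos(α−β) + 2d(sin β − sin α) = 49.054482; p = √p² = 7.003890; φ = atan2(cos α − cos β, d − sin α + sin β) = 0.024890 rad; t = (α − φ) mod 2π = 1.697789 rad, q = (φ − β) mod 2π = 4.405627 rad → L = 1.37·(1.697789 + 7.003890 + 4.405627) = 1.37·13.107307 = 17.957010 m
LSR: p² = d² − 2 + 2cos(α−β) + 2d(sin α + sin β) = 76.844440; p = √p² = 8.766096; φ = atan2(−cos α − cos β, d + sin α + sin β) − atan2(−2, p) = 0.277377 rad; t = (φ − α) mod 2π = 4.837884 rad, q = (φ − β) mod 2π = 4.658115 rad → L = 1.37·(4.837884 + 8.766096 + 4.658115) = 1.37·18.262095 = 25.019070 m
RSL: p² = d² − 2 + 2cos(α−β) − 2d(sin α + sin β) = 22.346787; p = √p² = 4.727239; φ = atan2(cos α + cos β, d − sin α − sin β) − atan2(2, p) = -0.493288 rad; t = (α − φ) mod 2π = 2.215967 rad, q = (β − φ) mod 2π = 2.395736 rad → L = 1.37·(2.215967 + 4.727239 + 2.395736) = 1.37·9.338942 = 12.794351 m
RLR: c = (6 − d² + 2cos(α−β) + 2d(sin α − sin β))/8 = -5.131810, |c| > 1 → infeasible
LRL: c = (6 − d² + 2cos(α−β) − 2d(sin α − sin β))/8 = -5.283208, |c| > 1 → infeasible
Shortest: RSL with L = 12.794351 m ≈ 12.7944 m
Convert RSL to answer units (arcs ×180/π): t = 2.215967·180/π = 126.9656°, p = ρ·p = 1.37·4.727239 = 6.4763 m, q = 2.395736·180/π = 137.2656°, L = 12.7944 m.

RSL: t = 126.9656°, p = 6.4763 m, q = 137.2656°, L = 12.7944 m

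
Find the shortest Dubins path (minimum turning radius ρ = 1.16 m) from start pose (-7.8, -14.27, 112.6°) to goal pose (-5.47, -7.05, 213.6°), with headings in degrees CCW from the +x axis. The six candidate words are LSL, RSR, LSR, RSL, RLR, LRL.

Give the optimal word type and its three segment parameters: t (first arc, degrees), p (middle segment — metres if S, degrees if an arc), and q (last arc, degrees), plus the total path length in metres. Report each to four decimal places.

RSL: t = 63.0344°, p = 5.6537 m, q = 164.0344°, L = 10.2509 m

Let ψ = atan2(Δy, Δx) = atan2(7.22, 2.33) = 72.1143° be the start→goal bearing.
Normalize: d = |goal − start| / ρ = 7.586653/1.16 = 6.540218, α = (θ_start − ψ) mod 360° = 40.4857° = 0.706608 rad, β = (θ_goal − ψ) mod 360° = 141.4857° = 2.469390 rad.
Common terms: sin α = 0.649258, cos α = 0.760569, sin β = 0.622711, cos β = -0.782452, cos(α−β) = -0.190809, d² = 42.774450. Work in radians in the unit-radius frame; every candidate has L = ρ·(t + p + q).
LSL: p² = 2 + d² − 2cos(α−β) + 2d(sin α − sin β) = 45.503315; p = √p² = 6.745614; φ = atan2(cos β − cos α, d + sin α − sin β) = -0.230788 rad; t = (φ − α) mod 2π = 5.345790 rad, q = (β − φ) mod 2π = 2.700178 rad → L = 1.16·(5.345790 + 6.745614 + 2.700178) = 1.16·14.791582 = 17.158235 m
RSR: p² = 2 + d² − 2cos(α−β) + 2d(sin β − sin α) = 44.808822; p = √p² = 6.693939; φ = atan2(cos α − cos β, d − sin α + sin β) = 0.232602 rad; t = (α − φ) mod 2π = 0.474006 rad, q = (φ − β) mod 2π = 4.046397 rad → L = 1.16·(0.474006 + 6.693939 + 4.046397) = 1.16·11.214342 = 13.008637 m
LSR: p² = d² − 2 + 2cos(α−β) + 2d(sin α + sin β) = 57.030730; p = √p² = 7.551869; φ = atan2(−cos α − cos β, d + sin α + sin β) − atan2(−2, p) = 0.261693 rad; t = (φ − α) mod 2π = 5.838270 rad, q = (φ − β) mod 2π = 4.075488 rad → L = 1.16·(5.838270 + 7.551869 + 4.075488) = 1.16·17.465627 = 20.260128 m
RSL: p² = d² − 2 + 2cos(α−β) − 2d(sin α + sin β) = 23.754934; p = √p² = 4.873903; φ = atan2(cos α + cos β, d − sin α − sin β) − atan2(2, p) = -0.393550 rad; t = (α − φ) mod 2π = 1.100158 rad, q = (β − φ) mod 2π = 2.862940 rad → L = 1.16·(1.100158 + 4.873903 + 2.862940) = 1.16·8.837001 = 10.250921 m
RLR: c = (6 − d² + 2cos(α−β) + 2d(sin α − sin β))/8 = -4.601103, |c| > 1 → infeasible
LRL: c = (6 − d² + 2cos(α−β) − 2d(sin α − sin β))/8 = -4.687914, |c| > 1 → infeasible
Shortest: RSL with L = 10.250921 m ≈ 10.2509 m
Convert RSL to answer units (arcs ×180/π): t = 1.100158·180/π = 63.0344°, p = ρ·p = 1.16·4.873903 = 5.6537 m, q = 2.862940·180/π = 164.0344°, L = 10.2509 m.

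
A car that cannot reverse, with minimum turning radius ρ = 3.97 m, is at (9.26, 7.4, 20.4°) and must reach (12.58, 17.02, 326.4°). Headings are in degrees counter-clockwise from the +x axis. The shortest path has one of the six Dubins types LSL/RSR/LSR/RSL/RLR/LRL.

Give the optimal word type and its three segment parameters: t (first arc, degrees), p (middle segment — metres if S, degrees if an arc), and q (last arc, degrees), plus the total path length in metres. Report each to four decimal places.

Let ψ = atan2(Δy, Δx) = atan2(9.62, 3.32) = 70.9597° be the start→goal bearing.
Normalize: d = |goal − start| / ρ = 10.176777/3.97 = 2.563420, α = (θ_start − ψ) mod 360° = 309.4403° = 5.400752 rad, β = (θ_goal − ψ) mod 360° = 255.4403° = 4.458274 rad.
Common terms: sin α = -0.772287, cos α = 0.635274, sin β = -0.967886, cos β = -0.251389, cos(α−β) = 0.587785, d² = 6.571122. Work in radians in the unit-radius frame; every candidate has L = ρ·(t + p + q).
LSL: p² = 2 + d² − 2cos(α−β) + 2d(sin α − sin β) = 8.398357; p = √p² = 2.897992; φ = atan2(cos β − cos α, d + sin α − sin β) = -0.310944 rad; t = (φ − α) mod 2π = 0.571489 rad, q = (β − φ) mod 2π = 4.769218 rad → L = 3.97·(0.571489 + 2.897992 + 4.769218) = 3.97·8.238699 = 32.707637 m
RSR: p² = 2 + d² − 2cos(α−β) + 2d(sin β − sin α) = 6.392746; p = √p² = 2.528388; φ = atan2(cos α − cos β, d − sin α + sin β) = 0.358300 rad; t = (α − φ) mod 2π = 5.042452 rad, q = (φ − β) mod 2π = 2.183211 rad → L = 3.97·(5.042452 + 2.528388 + 2.183211) = 3.97·9.754051 = 38.723583 m
LSR: p² = d² − 2 + 2cos(α−β) + 2d(sin α + sin β) = -3.174897 < 0 → infeasible
RSL: p² = d² − 2 + 2cos(α−β) − 2d(sin α + sin β) = 14.668283; p = √p² = 3.829919; φ = atan2(cos α + cos β, d − sin α − sin β) − atan2(2, p) = -0.392287 rad; t = (α − φ) mod 2π = 5.793039 rad, q = (β − φ) mod 2π = 4.850561 rad → L = 3.97·(5.793039 + 3.829919 + 4.850561) = 3.97·14.473520 = 57.459874 m
RLR: c = (6 − d² + 2cos(α−β) + 2d(sin α − sin β))/8 = 0.200907; p = 2π − arccos c = 4.914672 rad; φ = atan2(cos α − cos β, d − sin α + sin β) = 0.358300 rad; t = (α − φ + p/2) mod 2π = 1.216603 rad, q = (α − β − t + p) mod 2π = 4.640548 rad → L = 3.97·(1.216603 + 4.914672 + 4.640548) = 3.97·10.771823 = 42.764136 m
LRL: c = (6 − d² + 2cos(α−β) − 2d(sin α − sin β))/8 = -0.049795; p = 2π − arccos c = 4.662574 rad; φ = atan2(cos β − cos α, d + sin α − sin β) = -0.310944 rad; t = (φ − α + p/2) mod 2π = 2.902776 rad, q = (β − α − t + p) mod 2π = 0.817320 rad → L = 3.97·(2.902776 + 4.662574 + 0.817320) = 3.97·8.382670 = 33.279199 m
Shortest: LSL with L = 32.707637 m ≈ 32.7076 m
Convert LSL to answer units (arcs ×180/π): t = 0.571489·180/π = 32.7439°, p = ρ·p = 3.97·2.897992 = 11.5050 m, q = 4.769218·180/π = 273.2561°, L = 32.7076 m.

LSL: t = 32.7439°, p = 11.5050 m, q = 273.2561°, L = 32.7076 m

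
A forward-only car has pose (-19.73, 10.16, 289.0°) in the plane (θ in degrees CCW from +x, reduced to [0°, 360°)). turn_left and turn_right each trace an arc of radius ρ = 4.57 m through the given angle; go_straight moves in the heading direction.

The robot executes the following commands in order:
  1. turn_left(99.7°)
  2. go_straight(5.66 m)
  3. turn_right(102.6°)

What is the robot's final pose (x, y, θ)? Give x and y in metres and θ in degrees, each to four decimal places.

set_pose: (x, y, θ) = (-19.7300, 10.1600, 289.0000°), ρ = 4.57
turn_left(99.7°): centre at ρ to the left, rotate +99.7° → (-13.2144, 7.6393, 388.7000° ≡ 28.7000°)
go_straight(5.66): x += 5.66·cos θ, y += 5.66·sin θ → (-8.2497, 10.3574, 28.7000°)
turn_right(102.6°): centre at ρ to the right, rotate −102.6° → (-1.6643, 7.6161, -73.9000° ≡ 286.1000°)

(-1.6643, 7.6161, 286.1000°)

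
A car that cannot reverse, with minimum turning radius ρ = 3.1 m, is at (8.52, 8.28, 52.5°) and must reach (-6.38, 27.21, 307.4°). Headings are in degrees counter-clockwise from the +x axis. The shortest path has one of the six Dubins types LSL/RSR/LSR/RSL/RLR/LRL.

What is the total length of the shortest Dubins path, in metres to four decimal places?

35.1863 m

Let ψ = atan2(Δy, Δx) = atan2(18.93, -14.90) = 128.2067° be the start→goal bearing.
Normalize: d = |goal − start| / ρ = 24.090556/3.1 = 7.771147, α = (θ_start − ψ) mod 360° = 284.2933° = 4.961855 rad, β = (θ_goal − ψ) mod 360° = 179.1933° = 3.127514 rad.
Common terms: sin α = -0.969044, cos α = 0.246887, sin β = 0.014078, cos β = -0.999901, cos(α−β) = -0.260505, d² = 60.390728. Work in radians in the unit-radius frame; every candidate has L = ρ·(t + p + q).
LSL: p² = 2 + d² − 2cos(α−β) + 2d(sin α − sin β) = 47.631756; p = √p² = 6.901576; φ = atan2(cos β − cos α, d + sin α − sin β) = -0.181650 rad; t = (φ − α) mod 2π = 1.139680 rad, q = (β − φ) mod 2π = 3.309164 rad → L = 3.1·(1.139680 + 6.901576 + 3.309164) = 3.1·11.350421 = 35.186304 m
RSR: p² = 2 + d² − 2cos(α−β) + 2d(sin β − sin α) = 78.191719; p = √p² = 8.842608; φ = atan2(cos α − cos β, d − sin α + sin β) = 0.141469 rad; t = (α − φ) mod 2π = 4.820386 rad, q = (φ − β) mod 2π = 3.297140 rad → L = 3.1·(4.820386 + 8.842608 + 3.297140) = 3.1·16.960135 = 52.576417 m
LSR: p² = d² − 2 + 2cos(α−β) + 2d(sin α + sin β) = 43.027355; p = √p² = 6.559524; φ = atan2(−cos α − cos β, d + sin α + sin β) − atan2(−2, p) = 0.405975 rad; t = (φ − α) mod 2π = 1.727305 rad, q = (φ − β) mod 2π = 3.561646 rad → L = 3.1·(1.727305 + 6.559524 + 3.561646) = 3.1·11.848475 = 36.730272 m
RSL: p² = d² − 2 + 2cos(α−β) − 2d(sin α + sin β) = 72.712084; p = √p² = 8.527138; φ = atan2(cos α + cos β, d − sin α − sin β) − atan2(2, p) = -0.316462 rad; t = (α − φ) mod 2π = 5.278317 rad, q = (β − φ) mod 2π = 3.443976 rad → L = 3.1·(5.278317 + 8.527138 + 3.443976) = 3.1·17.249431 = 53.473237 m
RLR: c = (6 − d² + 2cos(α−β) + 2d(sin α − sin β))/8 = -8.773965, |c| > 1 → infeasible
LRL: c = (6 − d² + 2cos(α−β) − 2d(sin α − sin β))/8 = -4.953969, |c| > 1 → infeasible
Shortest: LSL with L = 35.186304 m ≈ 35.1863 m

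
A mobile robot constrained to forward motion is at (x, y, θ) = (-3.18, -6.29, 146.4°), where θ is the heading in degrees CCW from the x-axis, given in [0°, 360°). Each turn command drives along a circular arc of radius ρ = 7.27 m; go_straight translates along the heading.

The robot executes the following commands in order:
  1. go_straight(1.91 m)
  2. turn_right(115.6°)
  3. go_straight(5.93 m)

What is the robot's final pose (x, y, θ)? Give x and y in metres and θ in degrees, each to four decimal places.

set_pose: (x, y, θ) = (-3.1800, -6.2900, 146.4000°), ρ = 7.27
go_straight(1.91): x += 1.91·cos θ, y += 1.91·sin θ → (-4.7709, -5.2330, 146.4000°)
turn_right(115.6°): centre at ρ to the right, rotate −115.6° → (-4.4703, 7.0670, 30.8000°)
go_straight(5.93): x += 5.93·cos θ, y += 5.93·sin θ → (0.6234, 10.1034, 30.8000°)

(0.6234, 10.1034, 30.8000°)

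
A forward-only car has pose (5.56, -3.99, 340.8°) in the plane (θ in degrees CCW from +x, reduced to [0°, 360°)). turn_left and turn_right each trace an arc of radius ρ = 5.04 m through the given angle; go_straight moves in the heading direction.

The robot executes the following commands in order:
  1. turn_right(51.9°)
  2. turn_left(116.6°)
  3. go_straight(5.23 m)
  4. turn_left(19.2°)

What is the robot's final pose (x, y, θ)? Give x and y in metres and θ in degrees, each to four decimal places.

(21.6614, -3.9082, 64.7000°)

set_pose: (x, y, θ) = (5.5600, -3.9900, 340.8000°), ρ = 5.04
turn_right(51.9°): centre at ρ to the right, rotate −51.9° → (8.6708, -7.1171, 288.9000°)
turn_left(116.6°): centre at ρ to the left, rotate +116.6° → (17.0338, -9.0172, 405.5000° ≡ 45.5000°)
go_straight(5.23): x += 5.23·cos θ, y += 5.23·sin θ → (20.6996, -5.2869, 45.5000°)
turn_left(19.2°): centre at ρ to the left, rotate +19.2° → (21.6614, -3.9082, 64.7000°)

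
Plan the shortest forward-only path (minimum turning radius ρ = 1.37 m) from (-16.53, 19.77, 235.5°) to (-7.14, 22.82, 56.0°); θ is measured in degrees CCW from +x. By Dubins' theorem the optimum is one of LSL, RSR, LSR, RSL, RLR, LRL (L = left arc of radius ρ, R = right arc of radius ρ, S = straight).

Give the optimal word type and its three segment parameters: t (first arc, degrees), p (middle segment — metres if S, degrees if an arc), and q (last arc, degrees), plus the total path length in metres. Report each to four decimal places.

Let ψ = atan2(Δy, Δx) = atan2(3.05, 9.39) = 17.9945° be the start→goal bearing.
Normalize: d = |goal − start| / ρ = 9.872923/1.37 = 7.206513, α = (θ_start − ψ) mod 360° = 217.5055° = 3.796187 rad, β = (θ_goal − ψ) mod 360° = 38.0055° = 0.663321 rad.
Common terms: sin α = -0.608838, cos α = -0.793295, sin β = 0.615737, cos β = 0.787952, cos(α−β) = -0.999962, d² = 51.933827. Work in radians in the unit-radius frame; every candidate has L = ρ·(t + p + q).
LSL: p² = 2 + d² − 2cos(α−β) + 2d(sin α − sin β) = 38.283926; p = √p² = 6.187401; φ = atan2(cos β − cos α, d + sin α − sin β) = 0.258426 rad; t = (φ − α) mod 2π = 2.745424 rad, q = (β − φ) mod 2π = 0.404895 rad → L = 1.37·(2.745424 + 6.187401 + 0.404895) = 1.37·9.337720 = 12.792676 m
RSR: p² = 2 + d² − 2cos(α−β) + 2d(sin β − sin α) = 73.583576; p = √p² = 8.578087; φ = atan2(cos α − cos β, d − sin α + sin β) = -0.185396 rad; t = (α − φ) mod 2π = 3.981583 rad, q = (φ − β) mod 2π = 5.434468 rad → L = 1.37·(3.981583 + 8.578087 + 5.434468) = 1.37·17.994138 = 24.651969 m
LSR: p² = d² − 2 + 2cos(α−β) + 2d(sin α + sin β) = 48.033346; p = √p² = 6.930609; φ = atan2(−cos α − cos β, d + sin α + sin β) − atan2(−2, p) = 0.281683 rad; t = (φ − α) mod 2π = 2.768681 rad, q = (φ − β) mod 2π = 5.901547 rad → L = 1.37·(2.768681 + 6.930609 + 5.901547) = 1.37·15.600838 = 21.373148 m
RSL: p² = d² − 2 + 2cos(α−β) − 2d(sin α + sin β) = 47.834460; p = √p² = 6.916246; φ = atan2(cos α + cos β, d − sin α − sin β) − atan2(2, p) = -0.282238 rad; t = (α − φ) mod 2π = 4.078425 rad, q = (β − φ) mod 2π = 0.945559 rad → L = 1.37·(4.078425 + 6.916246 + 0.945559) = 1.37·11.940230 = 16.358115 m
RLR: c = (6 − d² + 2cos(α−β) + 2d(sin α − sin β))/8 = -8.197947, |c| > 1 → infeasible
LRL: c = (6 − d² + 2cos(α−β) − 2d(sin α − sin β))/8 = -3.785491, |c| > 1 → infeasible
Shortest: LSL with L = 12.792676 m ≈ 12.7927 m
Convert LSL to answer units (arcs ×180/π): t = 2.745424·180/π = 157.3012°, p = ρ·p = 1.37·6.187401 = 8.4767 m, q = 0.404895·180/π = 23.1988°, L = 12.7927 m.

LSL: t = 157.3012°, p = 8.4767 m, q = 23.1988°, L = 12.7927 m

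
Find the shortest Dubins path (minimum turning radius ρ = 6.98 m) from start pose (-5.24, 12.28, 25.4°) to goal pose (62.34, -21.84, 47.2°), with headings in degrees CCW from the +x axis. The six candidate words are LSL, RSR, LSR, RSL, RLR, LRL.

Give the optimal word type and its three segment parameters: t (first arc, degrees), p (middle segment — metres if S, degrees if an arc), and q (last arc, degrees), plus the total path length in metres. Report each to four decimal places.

RSL: t = 59.2486°, p = 62.2373 m, q = 81.0486°, L = 79.3289 m

Let ψ = atan2(Δy, Δx) = atan2(-34.12, 67.58) = -26.7884° be the start→goal bearing.
Normalize: d = |goal − start| / ρ = 75.704893/6.98 = 10.845973, α = (θ_start − ψ) mod 360° = 52.1884° = 0.910860 rad, β = (θ_goal − ψ) mod 360° = 73.9884° = 1.291342 rad.
Common terms: sin α = 0.790031, cos α = 0.613066, sin β = 0.961206, cos β = 0.275831, cos(α−β) = 0.928486, d² = 117.635134. Work in radians in the unit-radius frame; every candidate has L = ρ·(t + p + q).
LSL: p² = 2 + d² − 2cos(α−β) + 2d(sin α − sin β) = 114.065050; p = √p² = 10.680124; φ = atan2(cos β − cos α, d + sin α − sin β) = -0.031581 rad; t = (φ − α) mod 2π = 5.340744 rad, q = (β − φ) mod 2π = 1.322923 rad → L = 6.98·(5.340744 + 10.680124 + 1.322923) = 6.98·17.343791 = 121.059662 m
RSR: p² = 2 + d² − 2cos(α−β) + 2d(sin β − sin α) = 121.491276; p = √p² = 11.022308; φ = atan2(cos α − cos β, d − sin α + sin β) = 0.030600 rad; t = (α − φ) mod 2π = 0.880260 rad, q = (φ − β) mod 2π = 5.022444 rad → L = 6.98·(0.880260 + 11.022308 + 5.022444) = 6.98·16.925012 = 118.136581 m
LSR: p² = d² − 2 + 2cos(α−β) + 2d(sin α + sin β) = 155.479853; p = √p² = 12.469156; φ = atan2(−cos α − cos β, d + sin α + sin β) − atan2(−2, p) = 0.088595 rad; t = (φ − α) mod 2π = 5.460920 rad, q = (φ − β) mod 2π = 5.080438 rad → L = 6.98·(5.460920 + 12.469156 + 5.080438) = 6.98·23.010514 = 160.613391 m
RSL: p² = d² − 2 + 2cos(α−β) − 2d(sin α + sin β) = 79.504359; p = √p² = 8.916522; φ = atan2(cos α + cos β, d − sin α − sin β) − atan2(2, p) = -0.123222 rad; t = (α − φ) mod 2π = 1.034083 rad, q = (β − φ) mod 2π = 1.414564 rad → L = 6.98·(1.034083 + 8.916522 + 1.414564) = 6.98·11.365169 = 79.328877 m
RLR: c = (6 − d² + 2cos(α−β) + 2d(sin α − sin β))/8 = -14.186409, |c| > 1 → infeasible
LRL: c = (6 − d² + 2cos(α−β) − 2d(sin α − sin β))/8 = -13.258131, |c| > 1 → infeasible
Shortest: RSL with L = 79.328877 m ≈ 79.3289 m
Convert RSL to answer units (arcs ×180/π): t = 1.034083·180/π = 59.2486°, p = ρ·p = 6.98·8.916522 = 62.2373 m, q = 1.414564·180/π = 81.0486°, L = 79.3289 m.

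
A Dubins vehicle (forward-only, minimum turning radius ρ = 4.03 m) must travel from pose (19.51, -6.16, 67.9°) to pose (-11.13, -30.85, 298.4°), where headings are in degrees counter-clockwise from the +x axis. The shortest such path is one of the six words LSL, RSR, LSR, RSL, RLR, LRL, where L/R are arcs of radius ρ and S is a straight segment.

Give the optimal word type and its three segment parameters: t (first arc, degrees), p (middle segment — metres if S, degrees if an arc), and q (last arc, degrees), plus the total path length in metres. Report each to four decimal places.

Let ψ = atan2(Δy, Δx) = atan2(-24.69, -30.64) = -141.1378° be the start→goal bearing.
Normalize: d = |goal − start| / ρ = 39.349787/4.03 = 9.764215, α = (θ_start − ψ) mod 360° = 209.0378° = 3.648398 rad, β = (θ_goal − ψ) mod 360° = 79.5378° = 1.388197 rad.
Common terms: sin α = -0.485387, cos α = -0.874300, sin β = 0.983375, cos β = 0.181587, cos(α−β) = -0.636078, d² = 95.339895. Work in radians in the unit-radius frame; every candidate has L = ρ·(t + p + q).
LSL: p² = 2 + d² − 2cos(α−β) + 2d(sin α − sin β) = 69.929444; p = √p² = 8.362383; φ = atan2(cos β − cos α, d + sin α − sin β) = 0.126604 rad; t = (φ − α) mod 2π = 2.761391 rad, q = (β − φ) mod 2π = 1.261592 rad → L = 4.03·(2.761391 + 8.362383 + 1.261592) = 4.03·12.385367 = 49.913027 m
RSR: p² = 2 + d² − 2cos(α−β) + 2d(sin β − sin α) = 127.294659; p = √p² = 11.282493; φ = atan2(cos α − cos β, d − sin α + sin β) = -0.093723 rad; t = (α − φ) mod 2π = 3.742121 rad, q = (φ − β) mod 2π = 4.801265 rad → L = 4.03·(3.742121 + 11.282493 + 4.801265) = 4.03·19.825880 = 79.898297 m
LSR: p² = d² − 2 + 2cos(α−β) + 2d(sin α + sin β) = 101.792668; p = √p² = 10.089235; φ = atan2(−cos α − cos β, d + sin α + sin β) − atan2(−2, p) = 0.263093 rad; t = (φ − α) mod 2π = 2.897881 rad, q = (φ − β) mod 2π = 5.158082 rad → L = 4.03·(2.897881 + 10.089235 + 5.158082) = 4.03·18.145198 = 73.125147 m
RSL: p² = d² − 2 + 2cos(α−β) − 2d(sin α + sin β) = 82.342809; p = √p² = 9.074294; φ = atan2(cos α + cos β, d − sin α − sin β) − atan2(2, p) = -0.291552 rad; t = (α − φ) mod 2π = 3.939950 rad, q = (β − φ) mod 2π = 1.679749 rad → L = 4.03·(3.939950 + 9.074294 + 1.679749) = 4.03·14.693993 = 59.216793 m
RLR: c = (6 − d² + 2cos(α−β) + 2d(sin α − sin β))/8 = -14.911832, |c| > 1 → infeasible
LRL: c = (6 − d² + 2cos(α−β) − 2d(sin α − sin β))/8 = -7.741180, |c| > 1 → infeasible
Shortest: LSL with L = 49.913027 m ≈ 49.9130 m
Convert LSL to answer units (arcs ×180/π): t = 2.761391·180/π = 158.2161°, p = ρ·p = 4.03·8.362383 = 33.7004 m, q = 1.261592·180/π = 72.2839°, L = 49.9130 m.

LSL: t = 158.2161°, p = 33.7004 m, q = 72.2839°, L = 49.9130 m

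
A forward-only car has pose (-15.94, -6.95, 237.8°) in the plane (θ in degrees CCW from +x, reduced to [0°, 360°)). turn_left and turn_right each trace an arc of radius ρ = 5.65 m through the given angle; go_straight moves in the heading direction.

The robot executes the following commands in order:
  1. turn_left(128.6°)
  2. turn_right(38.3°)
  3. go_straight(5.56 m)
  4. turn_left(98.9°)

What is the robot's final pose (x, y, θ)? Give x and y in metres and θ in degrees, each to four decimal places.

(5.9931, -16.7427, 67.0000°)

set_pose: (x, y, θ) = (-15.9400, -6.9500, 237.8000°), ρ = 5.65
turn_left(128.6°): centre at ρ to the left, rotate +128.6° → (-10.5292, -15.5755, 366.4000° ≡ 6.4000°)
turn_right(38.3°): centre at ρ to the right, rotate −38.3° → (-6.9137, -16.3936, -31.9000° ≡ 328.1000°)
go_straight(5.56): x += 5.56·cos θ, y += 5.56·sin θ → (-2.1935, -19.3318, 328.1000°)
turn_left(98.9°): centre at ρ to the left, rotate +98.9° → (5.9931, -16.7427, 427.0000° ≡ 67.0000°)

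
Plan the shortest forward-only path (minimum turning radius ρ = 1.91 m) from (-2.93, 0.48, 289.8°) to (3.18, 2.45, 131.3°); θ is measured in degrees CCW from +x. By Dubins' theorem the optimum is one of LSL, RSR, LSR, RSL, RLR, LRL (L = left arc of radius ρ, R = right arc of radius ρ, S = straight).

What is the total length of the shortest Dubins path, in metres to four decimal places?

Let ψ = atan2(Δy, Δx) = atan2(1.97, 6.11) = 17.8705° be the start→goal bearing.
Normalize: d = |goal − start| / ρ = 6.419735/1.91 = 3.361118, α = (θ_start − ψ) mod 360° = 271.9295° = 4.746066 rad, β = (θ_goal − ψ) mod 360° = 113.4295° = 1.979719 rad.
Common terms: sin α = -0.999433, cos α = 0.033670, sin β = 0.917550, cos β = -0.397621, cos(α−β) = -0.930418, d² = 11.297114. Work in radians in the unit-radius frame; every candidate has L = ρ·(t + p + q).
LSL: p² = 2 + d² − 2cos(α−β) + 2d(sin α − sin β) = 2.271538; p = √p² = 1.507162; φ = atan2(cos β − cos α, d + sin α − sin β) = -0.290218 rad; t = (φ − α) mod 2π = 1.246902 rad, q = (β − φ) mod 2π = 2.269936 rad → L = 1.91·(1.246902 + 1.507162 + 2.269936) = 1.91·5.024001 = 9.595841 m
RSR: p² = 2 + d² − 2cos(α−β) + 2d(sin β − sin α) = 28.044360; p = √p² = 5.295693; φ = atan2(cos α − cos β, d − sin α + sin β) = 0.081532 rad; t = (α − φ) mod 2π = 4.664533 rad, q = (φ − β) mod 2π = 4.384999 rad → L = 1.91·(4.664533 + 5.295693 + 4.384999) = 1.91·14.345225 = 27.399379 m
LSR: p² = d² − 2 + 2cos(α−β) + 2d(sin α + sin β) = 6.885841; p = √p² = 2.624089; φ = atan2(−cos α − cos β, d + sin α + sin β) − atan2(−2, p) = 0.761778 rad; t = (φ − α) mod 2π = 2.298898 rad, q = (φ − β) mod 2π = 5.065245 rad → L = 1.91·(2.298898 + 2.624089 + 5.065245) = 1.91·9.988231 = 19.077522 m
RSL: p² = d² − 2 + 2cos(α−β) − 2d(sin α + sin β) = 7.986716; p = √p² = 2.826078; φ = atan2(cos α + cos β, d − sin α − sin β) − atan2(2, p) = -0.721188 rad; t = (α − φ) mod 2π = 5.467253 rad, q = (β − φ) mod 2π = 2.700906 rad → L = 1.91·(5.467253 + 2.826078 + 2.700906) = 1.91·10.994237 = 20.998994 m
RLR: c = (6 − d² + 2cos(α−β) + 2d(sin α − sin β))/8 = -2.505545, |c| > 1 → infeasible
LRL: c = (6 − d² + 2cos(α−β) − 2d(sin α − sin β))/8 = 0.716058; p = 2π − arccos c = 5.510527 rad; φ = atan2(cos β − cos α, d + sin α − sin β) = -0.290218 rad; t = (φ − α + p/2) mod 2π = 4.002166 rad, q = (β − α − t + p) mod 2π = 5.025200 rad → L = 1.91·(4.002166 + 5.510527 + 5.025200) = 1.91·14.537893 = 27.767376 m
Shortest: LSL with L = 9.595841 m ≈ 9.5958 m

9.5958 m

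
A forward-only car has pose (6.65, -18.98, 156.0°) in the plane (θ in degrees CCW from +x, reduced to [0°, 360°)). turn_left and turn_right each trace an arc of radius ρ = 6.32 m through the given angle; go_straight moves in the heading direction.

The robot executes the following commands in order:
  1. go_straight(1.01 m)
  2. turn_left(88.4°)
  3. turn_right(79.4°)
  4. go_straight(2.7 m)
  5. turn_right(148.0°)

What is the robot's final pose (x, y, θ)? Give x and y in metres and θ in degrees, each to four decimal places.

set_pose: (x, y, θ) = (6.6500, -18.9800, 156.0000°), ρ = 6.32
go_straight(1.01): x += 1.01·cos θ, y += 1.01·sin θ → (5.7273, -18.5692, 156.0000°)
turn_left(88.4°): centre at ρ to the left, rotate +88.4° → (-2.5428, -21.6120, 244.4000°)
turn_right(79.4°): centre at ρ to the right, rotate −79.4° → (-9.8782, -24.9859, 165.0000°)
go_straight(2.7): x += 2.7·cos θ, y += 2.7·sin θ → (-12.4862, -24.2871, 165.0000°)
turn_right(148.0°): centre at ρ to the right, rotate −148.0° → (-12.6982, -12.1386, 17.0000°)

(-12.6982, -12.1386, 17.0000°)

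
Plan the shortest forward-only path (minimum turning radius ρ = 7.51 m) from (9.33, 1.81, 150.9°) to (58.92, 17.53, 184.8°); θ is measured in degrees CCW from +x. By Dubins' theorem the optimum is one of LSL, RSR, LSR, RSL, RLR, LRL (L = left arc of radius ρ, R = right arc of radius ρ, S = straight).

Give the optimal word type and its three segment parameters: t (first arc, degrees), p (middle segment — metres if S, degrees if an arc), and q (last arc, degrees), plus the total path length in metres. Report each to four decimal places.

RSR: t = 130.7322°, p = 48.2687 m, q = 195.3678°, L = 91.0120 m

Let ψ = atan2(Δy, Δx) = atan2(15.72, 49.59) = 17.5886° be the start→goal bearing.
Normalize: d = |goal − start| / ρ = 52.021981/7.51 = 6.927028, α = (θ_start − ψ) mod 360° = 133.3114° = 2.326723 rad, β = (θ_goal − ψ) mod 360° = 167.2114° = 2.918390 rad.
Common terms: sin α = 0.727636, cos α = -0.685963, sin β = 0.221354, cos β = -0.975193, cos(α−β) = 0.830012, d² = 47.983718. Work in radians in the unit-radius frame; every candidate has L = ρ·(t + p + q).
LSL: p² = 2 + d² − 2cos(α−β) + 2d(sin α − sin β) = 55.337751; p = √p² = 7.438935; φ = atan2(cos β − cos α, d + sin α − sin β) = -0.038890 rad; t = (φ − α) mod 2π = 3.917572 rad, q = (β − φ) mod 2π = 2.957280 rad → L = 7.51·(3.917572 + 7.438935 + 2.957280) = 7.51·14.313787 = 107.496539 m
RSR: p² = 2 + d² − 2cos(α−β) + 2d(sin β − sin α) = 41.309636; p = √p² = 6.427257; φ = atan2(cos α − cos β, d − sin α + sin β) = 0.045016 rad; t = (α − φ) mod 2π = 2.281707 rad, q = (φ − β) mod 2π = 3.409811 rad → L = 7.51·(2.281707 + 6.427257 + 3.409811) = 7.51·12.118776 = 91.012007 m
LSR: p² = d² − 2 + 2cos(α−β) + 2d(sin α + sin β) = 60.791107; p = √p² = 7.796865; φ = atan2(−cos α − cos β, d + sin α + sin β) − atan2(−2, p) = 0.458966 rad; t = (φ − α) mod 2π = 4.415428 rad, q = (φ − β) mod 2π = 3.823762 rad → L = 7.51·(4.415428 + 7.796865 + 3.823762) = 7.51·16.036055 = 120.430775 m
RSL: p² = d² − 2 + 2cos(α−β) − 2d(sin α + sin β) = 34.496378; p = √p² = 5.873362; φ = atan2(cos α + cos β, d − sin α − sin β) − atan2(2, p) = -0.599244 rad; t = (α − φ) mod 2π = 2.925967 rad, q = (β − φ) mod 2π = 3.517633 rad → L = 7.51·(2.925967 + 5.873362 + 3.517633) = 7.51·12.316962 = 92.500383 m
RLR: c = (6 − d² + 2cos(α−β) + 2d(sin α − sin β))/8 = -4.163704, |c| > 1 → infeasible
LRL: c = (6 − d² + 2cos(α−β) − 2d(sin α − sin β))/8 = -5.917219, |c| > 1 → infeasible
Shortest: RSR with L = 91.012007 m ≈ 91.0120 m
Convert RSR to answer units (arcs ×180/π): t = 2.281707·180/π = 130.7322°, p = ρ·p = 7.51·6.427257 = 48.2687 m, q = 3.409811·180/π = 195.3678°, L = 91.0120 m.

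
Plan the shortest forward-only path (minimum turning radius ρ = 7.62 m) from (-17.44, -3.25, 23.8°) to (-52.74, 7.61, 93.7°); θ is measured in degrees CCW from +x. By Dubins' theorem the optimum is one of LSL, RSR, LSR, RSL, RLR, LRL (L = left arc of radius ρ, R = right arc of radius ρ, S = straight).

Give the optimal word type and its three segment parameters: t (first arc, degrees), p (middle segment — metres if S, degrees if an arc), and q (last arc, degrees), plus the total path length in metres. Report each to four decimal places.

Let ψ = atan2(Δy, Δx) = atan2(10.86, -35.30) = 162.8996° be the start→goal bearing.
Normalize: d = |goal − start| / ρ = 36.932771/7.62 = 4.846820, α = (θ_start − ψ) mod 360° = 220.9004° = 3.855440 rad, β = (θ_goal − ψ) mod 360° = 290.8004° = 5.075425 rad.
Common terms: sin α = -0.654747, cos α = -0.755848, sin β = -0.934823, cos β = 0.355114, cos(α−β) = 0.343660, d² = 23.491668. Work in radians in the unit-radius frame; every candidate has L = ρ·(t + p + q).
LSL: p² = 2 + d² − 2cos(α−β) + 2d(sin α − sin β) = 27.519306; p = √p² = 5.245885; φ = atan2(cos β − cos α, d + sin α − sin β) = 0.213394 rad; t = (φ − α) mod 2π = 2.641139 rad, q = (β − φ) mod 2π = 4.862031 rad → L = 7.62·(2.641139 + 5.245885 + 4.862031) = 7.62·12.749055 = 97.147800 m
RSR: p² = 2 + d² − 2cos(α−β) + 2d(sin β − sin α) = 22.089391; p = √p² = 4.699935; φ = atan2(cos α − cos β, d − sin α + sin β) = -0.238637 rad; t = (α − φ) mod 2π = 4.094077 rad, q = (φ − β) mod 2π = 0.969123 rad → L = 7.62·(4.094077 + 4.699935 + 0.969123) = 7.62·9.763135 = 74.395091 m
LSR: p² = d² − 2 + 2cos(α−β) + 2d(sin α + sin β) = 6.770270; p = √p² = 2.601974; φ = atan2(−cos α − cos β, d + sin α + sin β) − atan2(−2, p) = 0.777742 rad; t = (φ − α) mod 2π = 3.205487 rad, q = (φ − β) mod 2π = 1.985502 rad → L = 7.62·(3.205487 + 2.601974 + 1.985502) = 7.62·7.792964 = 59.382382 m
RSL: p² = d² − 2 + 2cos(α−β) − 2d(sin α + sin β) = 37.587704; p = √p² = 6.130881; φ = atan2(cos α + cos β, d − sin α − sin β) − atan2(2, p) = -0.377513 rad; t = (α − φ) mod 2π = 4.232953 rad, q = (β − φ) mod 2π = 5.452938 rad → L = 7.62·(4.232953 + 6.130881 + 5.452938) = 7.62·15.816773 = 120.523807 m
RLR: c = (6 − d² + 2cos(α−β) + 2d(sin α − sin β))/8 = -1.761174, |c| > 1 → infeasible
LRL: c = (6 − d² + 2cos(α−β) − 2d(sin α − sin β))/8 = -2.439913, |c| > 1 → infeasible
Shortest: LSR with L = 59.382382 m ≈ 59.3824 m
Convert LSR to answer units (arcs ×180/π): t = 3.205487·180/π = 183.6609°, p = ρ·p = 7.62·2.601974 = 19.8270 m, q = 1.985502·180/π = 113.7609°, L = 59.3824 m.

LSR: t = 183.6609°, p = 19.8270 m, q = 113.7609°, L = 59.3824 m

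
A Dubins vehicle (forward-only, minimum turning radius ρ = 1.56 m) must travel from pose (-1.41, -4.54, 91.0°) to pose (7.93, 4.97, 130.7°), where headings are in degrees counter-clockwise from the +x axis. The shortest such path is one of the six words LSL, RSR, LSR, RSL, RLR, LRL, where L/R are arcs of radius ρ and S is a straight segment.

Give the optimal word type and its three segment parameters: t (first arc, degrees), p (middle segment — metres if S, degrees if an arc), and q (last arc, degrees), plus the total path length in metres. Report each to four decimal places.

RSL: t = 55.8307°, p = 10.2693 m, q = 95.5307°, L = 14.3904 m

Let ψ = atan2(Δy, Δx) = atan2(9.51, 9.34) = 45.5167° be the start→goal bearing.
Normalize: d = |goal − start| / ρ = 13.329505/1.56 = 8.544554, α = (θ_start − ψ) mod 360° = 45.4833° = 0.793833 rad, β = (θ_goal − ψ) mod 360° = 85.1833° = 1.486729 rad.
Common terms: sin α = 0.713046, cos α = 0.701117, sin β = 0.996468, cos β = 0.083968, cos(α−β) = 0.769400, d² = 73.009410. Work in radians in the unit-radius frame; every candidate has L = ρ·(t + p + q).
LSL: p² = 2 + d² − 2cos(α−β) + 2d(sin α − sin β) = 68.627174; p = √p² = 8.284152; φ = atan2(cos β − cos α, d + sin α − sin β) = -0.074567 rad; t = (φ − α) mod 2π = 5.414786 rad, q = (β − φ) mod 2π = 1.561295 rad → L = 1.56·(5.414786 + 8.284152 + 1.561295) = 1.56·15.260233 = 23.805963 m
RSR: p² = 2 + d² − 2cos(α−β) + 2d(sin β − sin α) = 78.314048; p = √p² = 8.849522; φ = atan2(cos α − cos β, d − sin α + sin β) = 0.069795 rad; t = (α − φ) mod 2π = 0.724038 rad, q = (φ − β) mod 2π = 4.866251 rad → L = 1.56·(0.724038 + 8.849522 + 4.866251) = 1.56·14.439812 = 22.526107 m
LSR: p² = d² − 2 + 2cos(α−β) + 2d(sin α + sin β) = 101.762286; p = √p² = 10.087729; φ = atan2(−cos α − cos β, d + sin α + sin β) − atan2(−2, p) = 0.119308 rad; t = (φ − α) mod 2π = 5.608660 rad, q = (φ − β) mod 2π = 4.915765 rad → L = 1.56·(5.608660 + 10.087729 + 4.915765) = 1.56·20.612155 = 32.154961 m
RSL: p² = d² − 2 + 2cos(α−β) − 2d(sin α + sin β) = 43.334132; p = √p² = 6.582867; φ = atan2(cos α + cos β, d − sin α − sin β) − atan2(2, p) = -0.180596 rad; t = (α − φ) mod 2π = 0.974429 rad, q = (β − φ) mod 2π = 1.667325 rad → L = 1.56·(0.974429 + 6.582867 + 1.667325) = 1.56·9.224621 = 14.390408 m
RLR: c = (6 − d² + 2cos(α−β) + 2d(sin α − sin β))/8 = -8.789256, |c| > 1 → infeasible
LRL: c = (6 − d² + 2cos(α−β) − 2d(sin α − sin β))/8 = -7.578397, |c| > 1 → infeasible
Shortest: RSL with L = 14.390408 m ≈ 14.3904 m
Convert RSL to answer units (arcs ×180/π): t = 0.974429·180/π = 55.8307°, p = ρ·p = 1.56·6.582867 = 10.2693 m, q = 1.667325·180/π = 95.5307°, L = 14.3904 m.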